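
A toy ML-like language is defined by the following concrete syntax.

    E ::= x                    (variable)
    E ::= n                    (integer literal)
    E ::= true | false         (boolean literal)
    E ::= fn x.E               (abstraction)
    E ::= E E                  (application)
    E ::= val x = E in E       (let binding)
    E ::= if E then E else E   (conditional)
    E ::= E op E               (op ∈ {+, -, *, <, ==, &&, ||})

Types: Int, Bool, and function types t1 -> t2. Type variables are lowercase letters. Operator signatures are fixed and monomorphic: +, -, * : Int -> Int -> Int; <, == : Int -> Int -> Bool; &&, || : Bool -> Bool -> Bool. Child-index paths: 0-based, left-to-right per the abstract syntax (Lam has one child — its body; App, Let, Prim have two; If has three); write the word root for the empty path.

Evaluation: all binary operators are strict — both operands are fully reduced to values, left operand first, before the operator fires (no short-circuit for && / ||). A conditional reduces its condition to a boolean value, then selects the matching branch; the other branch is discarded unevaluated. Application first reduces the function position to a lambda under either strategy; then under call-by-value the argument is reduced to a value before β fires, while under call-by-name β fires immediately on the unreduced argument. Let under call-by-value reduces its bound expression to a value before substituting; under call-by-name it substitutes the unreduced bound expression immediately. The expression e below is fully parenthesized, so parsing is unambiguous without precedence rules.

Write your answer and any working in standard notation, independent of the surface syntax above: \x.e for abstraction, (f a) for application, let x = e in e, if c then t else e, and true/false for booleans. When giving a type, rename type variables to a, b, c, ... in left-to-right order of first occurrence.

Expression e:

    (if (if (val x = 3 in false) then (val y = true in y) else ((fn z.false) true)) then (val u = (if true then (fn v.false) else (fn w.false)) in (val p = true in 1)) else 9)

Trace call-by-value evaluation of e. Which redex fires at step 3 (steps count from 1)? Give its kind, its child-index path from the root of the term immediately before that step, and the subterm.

Trace:
step 0: (if (if (let x = 3 in false) then (let y = true in y) else ((\z.false) true)) then (let u = (if true then (\v.false) else (\w.false)) in (let p = true in 1)) else 9)
step 1: [let@0.0] (if (if false then (let y = true in y) else ((\z.false) true)) then (let u = (if true then (\v.false) else (\w.false)) in (let p = true in 1)) else 9)
step 2: [if@0] (if ((\z.false) true) then (let u = (if true then (\v.false) else (\w.false)) in (let p = true in 1)) else 9)
step 3: [beta@0] (if false then (let u = (if true then (\v.false) else (\w.false)) in (let p = true in 1)) else 9)

Answer: beta at 0 : ((\z.false) true)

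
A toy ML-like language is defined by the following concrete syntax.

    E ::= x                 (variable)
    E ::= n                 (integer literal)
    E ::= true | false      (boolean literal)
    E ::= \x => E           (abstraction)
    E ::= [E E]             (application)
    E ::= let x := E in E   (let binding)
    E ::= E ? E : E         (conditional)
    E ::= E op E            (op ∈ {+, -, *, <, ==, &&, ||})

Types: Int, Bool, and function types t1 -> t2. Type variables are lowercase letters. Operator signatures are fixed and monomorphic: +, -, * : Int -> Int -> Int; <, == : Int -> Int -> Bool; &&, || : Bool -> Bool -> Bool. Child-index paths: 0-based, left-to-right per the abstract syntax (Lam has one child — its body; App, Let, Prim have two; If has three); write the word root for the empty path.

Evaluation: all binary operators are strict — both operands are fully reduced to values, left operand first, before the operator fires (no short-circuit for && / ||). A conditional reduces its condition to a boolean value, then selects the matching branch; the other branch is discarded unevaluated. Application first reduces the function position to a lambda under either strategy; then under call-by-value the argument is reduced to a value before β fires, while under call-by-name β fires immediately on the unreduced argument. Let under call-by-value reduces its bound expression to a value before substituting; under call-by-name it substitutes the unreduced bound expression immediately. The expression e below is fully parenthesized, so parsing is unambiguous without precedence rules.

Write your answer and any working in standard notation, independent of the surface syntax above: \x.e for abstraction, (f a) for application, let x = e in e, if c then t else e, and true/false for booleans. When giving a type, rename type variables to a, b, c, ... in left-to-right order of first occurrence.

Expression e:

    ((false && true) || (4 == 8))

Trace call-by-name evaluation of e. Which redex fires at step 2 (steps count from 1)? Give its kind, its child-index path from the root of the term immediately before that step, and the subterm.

Answer: delta at 1 : (4 == 8)

Derivation:
step 0: ((false && true) || (4 == 8))
step 1: [delta@0] (false || (4 == 8))
step 2: [delta@1] (false || false)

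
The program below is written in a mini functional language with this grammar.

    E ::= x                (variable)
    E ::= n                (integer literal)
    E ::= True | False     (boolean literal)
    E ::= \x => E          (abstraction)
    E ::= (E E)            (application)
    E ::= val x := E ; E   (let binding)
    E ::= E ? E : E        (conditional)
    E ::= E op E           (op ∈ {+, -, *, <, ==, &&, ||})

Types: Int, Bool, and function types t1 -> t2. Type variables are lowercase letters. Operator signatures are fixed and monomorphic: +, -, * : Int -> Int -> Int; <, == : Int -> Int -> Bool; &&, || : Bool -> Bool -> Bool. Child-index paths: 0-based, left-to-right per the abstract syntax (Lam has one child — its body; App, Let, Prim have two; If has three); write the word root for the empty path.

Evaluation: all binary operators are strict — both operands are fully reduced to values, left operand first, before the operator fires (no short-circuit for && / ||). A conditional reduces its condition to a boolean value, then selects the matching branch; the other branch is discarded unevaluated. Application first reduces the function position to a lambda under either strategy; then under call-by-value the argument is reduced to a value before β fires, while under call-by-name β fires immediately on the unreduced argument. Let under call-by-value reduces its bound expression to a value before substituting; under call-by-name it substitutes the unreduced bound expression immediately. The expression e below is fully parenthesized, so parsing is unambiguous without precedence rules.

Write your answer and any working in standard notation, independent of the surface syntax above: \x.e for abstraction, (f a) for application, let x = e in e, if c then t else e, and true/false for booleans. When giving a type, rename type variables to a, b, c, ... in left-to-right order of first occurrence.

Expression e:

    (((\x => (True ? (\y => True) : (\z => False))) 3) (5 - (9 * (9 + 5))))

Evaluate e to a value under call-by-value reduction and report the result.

Answer: true

Working:
step 0: (((\x.(if true then (\y.true) else (\z.false))) 3) (5 - (9 * (9 + 5))))
step 1: [beta@0] ((if true then (\y.true) else (\z.false)) (5 - (9 * (9 + 5))))
step 2: [if@0] ((\y.true) (5 - (9 * (9 + 5))))
step 3: [delta@1.1.1] ((\y.true) (5 - (9 * 14)))
step 4: [delta@1.1] ((\y.true) (5 - 126))
step 5: [delta@1] ((\y.true) -121)
step 6: [beta@root] true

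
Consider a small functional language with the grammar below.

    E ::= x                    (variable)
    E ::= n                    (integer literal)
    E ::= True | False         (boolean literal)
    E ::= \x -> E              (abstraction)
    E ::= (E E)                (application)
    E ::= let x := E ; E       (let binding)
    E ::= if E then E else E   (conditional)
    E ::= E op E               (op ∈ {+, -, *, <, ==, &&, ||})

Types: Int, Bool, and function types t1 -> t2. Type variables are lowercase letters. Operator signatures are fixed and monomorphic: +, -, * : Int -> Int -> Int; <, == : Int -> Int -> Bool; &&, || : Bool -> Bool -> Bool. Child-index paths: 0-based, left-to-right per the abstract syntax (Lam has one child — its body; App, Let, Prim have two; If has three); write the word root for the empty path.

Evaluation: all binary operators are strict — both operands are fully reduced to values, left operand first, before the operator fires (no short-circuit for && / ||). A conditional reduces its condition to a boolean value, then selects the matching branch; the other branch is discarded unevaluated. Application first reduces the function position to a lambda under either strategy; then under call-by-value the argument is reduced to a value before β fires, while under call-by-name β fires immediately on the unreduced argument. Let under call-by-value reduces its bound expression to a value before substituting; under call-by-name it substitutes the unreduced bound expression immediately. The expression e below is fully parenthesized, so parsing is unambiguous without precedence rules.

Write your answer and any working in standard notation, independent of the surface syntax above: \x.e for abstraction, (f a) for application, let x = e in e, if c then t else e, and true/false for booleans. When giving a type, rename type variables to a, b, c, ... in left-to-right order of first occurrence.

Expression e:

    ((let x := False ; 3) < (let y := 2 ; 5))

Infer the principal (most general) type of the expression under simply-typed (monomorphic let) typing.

Derivation:
let x : Bool
  unify Int ~ Int
let y : Int
  unify Int ~ Int

Answer: Bool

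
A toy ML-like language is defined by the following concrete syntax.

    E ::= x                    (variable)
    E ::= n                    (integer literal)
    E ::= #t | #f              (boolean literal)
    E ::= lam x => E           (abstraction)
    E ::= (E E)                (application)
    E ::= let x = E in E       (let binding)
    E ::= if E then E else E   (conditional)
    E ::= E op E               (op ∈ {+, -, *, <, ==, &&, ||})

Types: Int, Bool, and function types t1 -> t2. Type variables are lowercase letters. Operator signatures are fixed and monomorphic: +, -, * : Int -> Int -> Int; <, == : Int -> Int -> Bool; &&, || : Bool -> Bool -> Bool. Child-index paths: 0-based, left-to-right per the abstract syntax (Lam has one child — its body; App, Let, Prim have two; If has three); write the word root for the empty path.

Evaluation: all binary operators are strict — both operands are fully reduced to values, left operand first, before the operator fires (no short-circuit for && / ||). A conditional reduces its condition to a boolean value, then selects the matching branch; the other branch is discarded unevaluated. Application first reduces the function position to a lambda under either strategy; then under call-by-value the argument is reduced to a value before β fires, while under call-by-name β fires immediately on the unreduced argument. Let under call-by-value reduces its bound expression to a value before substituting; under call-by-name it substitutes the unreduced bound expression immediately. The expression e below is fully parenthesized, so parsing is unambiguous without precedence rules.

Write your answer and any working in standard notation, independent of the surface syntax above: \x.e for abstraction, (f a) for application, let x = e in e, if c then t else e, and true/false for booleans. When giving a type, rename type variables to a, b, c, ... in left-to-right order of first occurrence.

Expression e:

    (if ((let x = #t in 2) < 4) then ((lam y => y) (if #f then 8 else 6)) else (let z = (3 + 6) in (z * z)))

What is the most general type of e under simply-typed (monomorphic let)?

Answer: Int

Trace:
let x : Bool
  unify Int ~ Int
  unify Int ~ Int
  unify Bool ~ Bool
y : a
\y._ : a -> a
  unify Bool ~ Bool
  unify Int ~ Int
  unify a -> a ~ Int -> b
  unify a ~ Int
  unify Int ~ b
_ _ : Int
  unify Int ~ Int
  unify Int ~ Int
let z : Int
z : Int
  unify Int ~ Int
z : Int
  unify Int ~ Int
  unify Int ~ Int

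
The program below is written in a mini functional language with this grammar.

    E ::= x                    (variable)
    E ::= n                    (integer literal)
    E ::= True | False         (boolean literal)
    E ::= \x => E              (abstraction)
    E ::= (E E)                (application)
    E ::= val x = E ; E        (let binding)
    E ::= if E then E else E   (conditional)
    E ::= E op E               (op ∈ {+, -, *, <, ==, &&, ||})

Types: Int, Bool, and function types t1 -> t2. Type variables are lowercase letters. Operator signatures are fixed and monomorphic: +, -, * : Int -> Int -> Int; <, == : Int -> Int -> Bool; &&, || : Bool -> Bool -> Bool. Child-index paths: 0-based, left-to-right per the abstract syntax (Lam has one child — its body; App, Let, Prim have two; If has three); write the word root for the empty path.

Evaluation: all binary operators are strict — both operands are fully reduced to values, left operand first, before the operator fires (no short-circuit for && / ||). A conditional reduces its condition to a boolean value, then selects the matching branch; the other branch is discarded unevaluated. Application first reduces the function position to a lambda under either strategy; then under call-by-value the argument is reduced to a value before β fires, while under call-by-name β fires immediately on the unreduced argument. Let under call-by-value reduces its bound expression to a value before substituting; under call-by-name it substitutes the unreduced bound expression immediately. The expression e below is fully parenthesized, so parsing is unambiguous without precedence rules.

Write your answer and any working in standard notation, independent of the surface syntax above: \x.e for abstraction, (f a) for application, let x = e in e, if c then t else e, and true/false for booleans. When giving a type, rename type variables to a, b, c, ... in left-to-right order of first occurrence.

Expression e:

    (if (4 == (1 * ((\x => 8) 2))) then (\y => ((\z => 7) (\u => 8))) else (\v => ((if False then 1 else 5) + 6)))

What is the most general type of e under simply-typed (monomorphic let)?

Derivation:
  unify Int ~ Int
  unify Int ~ Int
\x._ : a -> Int
  unify a -> Int ~ Int -> b
  unify a ~ Int
  unify Int ~ b
_ _ : Int
  unify Int ~ Int
  unify Int ~ Int
  unify Bool ~ Bool
\z._ : d -> Int
\u._ : e -> Int
  unify d -> Int ~ (e -> Int) -> f
  unify d ~ e -> Int
  unify Int ~ f
_ _ : Int
\y._ : c -> Int
  unify Bool ~ Bool
  unify Int ~ Int
  unify Int ~ Int
  unify Int ~ Int
\v._ : g -> Int
  unify c -> Int ~ g -> Int
  unify c ~ g
  unify Int ~ Int

Answer: a -> Int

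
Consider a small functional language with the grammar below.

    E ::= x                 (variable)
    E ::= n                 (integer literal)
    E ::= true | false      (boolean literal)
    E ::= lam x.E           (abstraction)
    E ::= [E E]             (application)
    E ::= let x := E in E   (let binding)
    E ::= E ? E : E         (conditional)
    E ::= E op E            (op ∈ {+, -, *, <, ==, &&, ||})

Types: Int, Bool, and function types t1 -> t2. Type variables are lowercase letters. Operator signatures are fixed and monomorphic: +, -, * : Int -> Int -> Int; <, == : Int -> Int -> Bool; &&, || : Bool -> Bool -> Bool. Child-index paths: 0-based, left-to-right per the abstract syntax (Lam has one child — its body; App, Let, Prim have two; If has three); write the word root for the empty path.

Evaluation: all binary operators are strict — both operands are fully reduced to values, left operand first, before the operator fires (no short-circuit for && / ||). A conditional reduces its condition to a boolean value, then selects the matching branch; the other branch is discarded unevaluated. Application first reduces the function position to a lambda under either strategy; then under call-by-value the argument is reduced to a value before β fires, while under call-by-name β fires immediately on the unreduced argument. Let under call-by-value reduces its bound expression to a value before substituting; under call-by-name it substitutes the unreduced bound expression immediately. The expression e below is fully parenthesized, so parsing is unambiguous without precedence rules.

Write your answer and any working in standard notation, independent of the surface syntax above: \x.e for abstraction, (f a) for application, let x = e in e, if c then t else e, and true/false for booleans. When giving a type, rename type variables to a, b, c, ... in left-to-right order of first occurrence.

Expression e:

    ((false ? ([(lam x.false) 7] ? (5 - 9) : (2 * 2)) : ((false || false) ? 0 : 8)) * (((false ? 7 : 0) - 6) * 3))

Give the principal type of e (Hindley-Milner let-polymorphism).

Trace:
  unify Bool ~ Bool
\x._ : a -> Bool
  unify a -> Bool ~ Int -> b
  unify a ~ Int
  unify Bool ~ b
_ _ : Bool
  unify Bool ~ Bool
  unify Int ~ Int
  unify Int ~ Int
  unify Int ~ Int
  unify Int ~ Int
  unify Int ~ Int
  unify Bool ~ Bool
  unify Bool ~ Bool
  unify Bool ~ Bool
  unify Int ~ Int
  unify Int ~ Int
  unify Int ~ Int
  unify Bool ~ Bool
  unify Int ~ Int
  unify Int ~ Int
  unify Int ~ Int
  unify Int ~ Int
  unify Int ~ Int
  unify Int ~ Int

Answer: Int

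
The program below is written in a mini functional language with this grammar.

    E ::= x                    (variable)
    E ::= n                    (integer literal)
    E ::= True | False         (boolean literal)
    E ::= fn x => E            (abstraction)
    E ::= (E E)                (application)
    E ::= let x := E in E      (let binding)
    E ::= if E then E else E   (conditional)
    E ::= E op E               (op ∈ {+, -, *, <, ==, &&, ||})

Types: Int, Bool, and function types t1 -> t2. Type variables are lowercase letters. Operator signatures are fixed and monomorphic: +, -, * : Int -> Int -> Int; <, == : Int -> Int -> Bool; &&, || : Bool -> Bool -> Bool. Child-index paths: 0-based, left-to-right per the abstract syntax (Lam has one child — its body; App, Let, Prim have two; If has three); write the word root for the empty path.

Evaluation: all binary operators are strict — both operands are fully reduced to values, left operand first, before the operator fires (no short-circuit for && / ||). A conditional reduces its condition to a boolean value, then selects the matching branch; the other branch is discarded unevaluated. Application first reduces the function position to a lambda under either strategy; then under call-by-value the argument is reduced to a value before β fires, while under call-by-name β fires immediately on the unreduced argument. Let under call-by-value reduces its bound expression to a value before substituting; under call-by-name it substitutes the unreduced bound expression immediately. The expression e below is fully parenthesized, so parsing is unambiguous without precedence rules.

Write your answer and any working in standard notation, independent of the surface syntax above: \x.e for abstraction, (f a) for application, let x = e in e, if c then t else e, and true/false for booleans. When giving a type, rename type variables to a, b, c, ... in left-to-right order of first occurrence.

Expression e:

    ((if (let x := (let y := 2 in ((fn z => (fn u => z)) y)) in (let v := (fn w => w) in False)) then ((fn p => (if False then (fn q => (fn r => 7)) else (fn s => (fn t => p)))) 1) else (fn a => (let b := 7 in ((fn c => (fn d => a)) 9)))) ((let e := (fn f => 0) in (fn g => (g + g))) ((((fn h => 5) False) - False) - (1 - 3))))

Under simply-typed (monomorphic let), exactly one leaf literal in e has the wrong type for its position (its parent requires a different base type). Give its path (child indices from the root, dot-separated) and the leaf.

Trace:
let y : Int
z : a
\u._ : b -> a
\z._ : a -> b -> a
y : Int
  unify a -> b -> a ~ Int -> c
  unify a ~ Int
  unify b -> Int ~ c
_ _ : b -> Int
let x : b -> Int
w : d
\w._ : d -> d
let v : d -> d
  unify Bool ~ Bool
  unify Bool ~ Bool
\r._ : g -> Int
\q._ : f -> g -> Int
p : e
\t._ : i -> e
\s._ : h -> i -> e
  unify f -> g -> Int ~ h -> i -> e
  unify f ~ h
  unify g -> Int ~ i -> e
  unify g ~ i
  unify Int ~ e
\p._ : Int -> h -> i -> Int
  unify Int -> h -> i -> Int ~ Int -> j
  unify Int ~ Int
  unify h -> i -> Int ~ j
_ _ : h -> i -> Int
let b : Int
a : k
\d._ : m -> k
\c._ : l -> m -> k
  unify l -> m -> k ~ Int -> n
  unify l ~ Int
  unify m -> k ~ n
_ _ : m -> k
\a._ : k -> m -> k
  unify h -> i -> Int ~ k -> m -> k
  unify h ~ k
  unify i -> Int ~ m -> k
  unify i ~ m
  unify Int ~ k
\f._ : o -> Int
let e : o -> Int
g : p
  unify p ~ Int
g : Int
  unify Int ~ Int
\g._ : Int -> Int
\h._ : q -> Int
  unify q -> Int ~ Bool -> r
  unify q ~ Bool
  unify Int ~ r
_ _ : Int
  unify Int ~ Int
  unify Bool ~ Int
  FAIL: mismatch Bool ~ Int

Answer: 1.1.0.1 : false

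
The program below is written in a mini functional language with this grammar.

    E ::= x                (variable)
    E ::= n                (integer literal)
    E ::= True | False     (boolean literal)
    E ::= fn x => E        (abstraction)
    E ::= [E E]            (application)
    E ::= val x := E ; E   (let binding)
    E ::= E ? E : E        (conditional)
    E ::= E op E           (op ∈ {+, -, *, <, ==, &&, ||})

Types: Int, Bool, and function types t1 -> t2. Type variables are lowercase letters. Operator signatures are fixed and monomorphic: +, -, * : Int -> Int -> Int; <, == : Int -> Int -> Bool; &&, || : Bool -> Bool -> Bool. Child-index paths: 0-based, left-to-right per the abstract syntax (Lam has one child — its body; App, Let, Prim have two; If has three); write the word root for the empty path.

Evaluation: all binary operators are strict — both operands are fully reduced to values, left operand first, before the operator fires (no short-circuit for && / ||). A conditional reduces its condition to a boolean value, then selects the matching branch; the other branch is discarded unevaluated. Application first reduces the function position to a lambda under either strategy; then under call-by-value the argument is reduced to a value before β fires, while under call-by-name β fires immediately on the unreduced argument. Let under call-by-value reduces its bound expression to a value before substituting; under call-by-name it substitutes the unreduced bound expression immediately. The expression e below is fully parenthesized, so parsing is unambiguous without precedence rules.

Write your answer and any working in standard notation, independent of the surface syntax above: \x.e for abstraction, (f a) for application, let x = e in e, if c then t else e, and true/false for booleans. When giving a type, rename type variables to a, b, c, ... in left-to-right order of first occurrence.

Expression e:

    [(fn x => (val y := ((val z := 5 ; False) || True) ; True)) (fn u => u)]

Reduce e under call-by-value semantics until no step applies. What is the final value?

Derivation:
step 0: ((\x.(let y = ((let z = 5 in false) || true) in true)) (\u.u))
step 1: [beta@root] (let y = ((let z = 5 in false) || true) in true)
step 2: [let@0.0] (let y = (false || true) in true)
step 3: [delta@0] (let y = true in true)
step 4: [let@root] true

Answer: true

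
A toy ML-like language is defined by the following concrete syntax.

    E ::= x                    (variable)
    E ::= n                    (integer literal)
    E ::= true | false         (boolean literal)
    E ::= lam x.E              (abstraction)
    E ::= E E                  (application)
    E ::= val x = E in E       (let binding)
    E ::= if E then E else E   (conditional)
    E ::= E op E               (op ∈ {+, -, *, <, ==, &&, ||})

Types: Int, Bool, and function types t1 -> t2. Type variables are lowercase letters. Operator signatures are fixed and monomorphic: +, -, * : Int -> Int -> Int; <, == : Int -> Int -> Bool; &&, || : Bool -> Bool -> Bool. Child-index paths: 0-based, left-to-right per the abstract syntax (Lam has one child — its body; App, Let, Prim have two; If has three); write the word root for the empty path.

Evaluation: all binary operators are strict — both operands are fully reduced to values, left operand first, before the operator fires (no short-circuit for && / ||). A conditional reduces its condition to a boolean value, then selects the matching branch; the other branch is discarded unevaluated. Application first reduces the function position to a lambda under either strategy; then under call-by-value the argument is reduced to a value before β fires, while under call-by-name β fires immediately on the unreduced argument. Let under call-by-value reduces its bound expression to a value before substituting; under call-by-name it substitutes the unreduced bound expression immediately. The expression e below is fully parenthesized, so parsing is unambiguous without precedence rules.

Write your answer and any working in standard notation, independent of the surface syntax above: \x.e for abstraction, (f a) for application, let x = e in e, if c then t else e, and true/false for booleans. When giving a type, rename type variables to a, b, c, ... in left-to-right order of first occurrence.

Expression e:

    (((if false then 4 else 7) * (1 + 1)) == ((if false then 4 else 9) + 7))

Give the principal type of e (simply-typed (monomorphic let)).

Answer: Bool

Derivation:
  unify Bool ~ Bool
  unify Int ~ Int
  unify Int ~ Int
  unify Int ~ Int
  unify Int ~ Int
  unify Int ~ Int
  unify Int ~ Int
  unify Bool ~ Bool
  unify Int ~ Int
  unify Int ~ Int
  unify Int ~ Int
  unify Int ~ Int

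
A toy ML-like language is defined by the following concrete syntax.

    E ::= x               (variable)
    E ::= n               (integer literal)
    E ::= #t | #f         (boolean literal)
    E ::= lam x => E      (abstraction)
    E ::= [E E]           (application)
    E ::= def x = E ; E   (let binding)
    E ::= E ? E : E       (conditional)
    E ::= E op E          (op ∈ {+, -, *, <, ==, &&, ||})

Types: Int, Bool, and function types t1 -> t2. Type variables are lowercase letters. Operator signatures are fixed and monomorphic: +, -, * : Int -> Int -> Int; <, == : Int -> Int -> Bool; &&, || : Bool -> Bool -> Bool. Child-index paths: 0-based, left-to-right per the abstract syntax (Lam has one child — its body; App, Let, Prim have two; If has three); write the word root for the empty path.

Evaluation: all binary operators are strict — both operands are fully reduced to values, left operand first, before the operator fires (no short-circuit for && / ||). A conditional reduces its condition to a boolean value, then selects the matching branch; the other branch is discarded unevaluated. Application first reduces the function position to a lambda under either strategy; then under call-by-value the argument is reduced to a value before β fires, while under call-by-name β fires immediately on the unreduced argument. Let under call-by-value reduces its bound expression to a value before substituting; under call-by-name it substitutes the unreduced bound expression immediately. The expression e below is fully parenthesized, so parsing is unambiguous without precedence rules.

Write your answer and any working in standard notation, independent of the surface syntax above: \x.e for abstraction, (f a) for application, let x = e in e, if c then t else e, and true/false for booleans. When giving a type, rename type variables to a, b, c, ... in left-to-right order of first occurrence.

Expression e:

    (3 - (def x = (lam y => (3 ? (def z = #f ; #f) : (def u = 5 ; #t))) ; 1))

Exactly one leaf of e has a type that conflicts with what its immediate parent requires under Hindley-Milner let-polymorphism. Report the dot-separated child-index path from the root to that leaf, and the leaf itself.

Trace:
  unify Int ~ Int
  unify Int ~ Bool
  FAIL: mismatch Int ~ Bool

Answer: 1.0.0.0 : 3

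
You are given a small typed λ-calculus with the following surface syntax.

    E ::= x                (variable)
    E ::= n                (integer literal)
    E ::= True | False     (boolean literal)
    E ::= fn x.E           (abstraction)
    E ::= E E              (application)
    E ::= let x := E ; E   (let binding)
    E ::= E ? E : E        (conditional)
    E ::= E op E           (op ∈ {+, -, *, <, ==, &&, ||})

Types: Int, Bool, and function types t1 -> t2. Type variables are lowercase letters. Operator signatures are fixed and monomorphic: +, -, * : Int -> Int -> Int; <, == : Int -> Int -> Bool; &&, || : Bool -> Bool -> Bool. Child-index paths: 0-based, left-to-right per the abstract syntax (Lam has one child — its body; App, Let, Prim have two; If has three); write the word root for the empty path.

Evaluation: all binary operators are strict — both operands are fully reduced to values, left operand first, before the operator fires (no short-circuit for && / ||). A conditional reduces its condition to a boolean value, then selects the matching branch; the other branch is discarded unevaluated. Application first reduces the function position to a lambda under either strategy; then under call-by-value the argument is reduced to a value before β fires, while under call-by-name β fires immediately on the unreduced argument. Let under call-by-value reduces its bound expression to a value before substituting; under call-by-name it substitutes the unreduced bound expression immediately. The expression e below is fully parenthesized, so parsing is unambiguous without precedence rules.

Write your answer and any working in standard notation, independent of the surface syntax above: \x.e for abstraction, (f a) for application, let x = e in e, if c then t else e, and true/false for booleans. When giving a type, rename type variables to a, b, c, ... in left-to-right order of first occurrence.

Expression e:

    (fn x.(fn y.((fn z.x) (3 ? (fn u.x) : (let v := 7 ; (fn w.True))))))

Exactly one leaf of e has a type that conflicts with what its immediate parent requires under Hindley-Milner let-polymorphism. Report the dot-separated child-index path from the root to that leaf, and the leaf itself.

Working:
x : a
\z._ : c -> a
  unify Int ~ Bool
  FAIL: mismatch Int ~ Bool

Answer: 0.0.1.0 : 3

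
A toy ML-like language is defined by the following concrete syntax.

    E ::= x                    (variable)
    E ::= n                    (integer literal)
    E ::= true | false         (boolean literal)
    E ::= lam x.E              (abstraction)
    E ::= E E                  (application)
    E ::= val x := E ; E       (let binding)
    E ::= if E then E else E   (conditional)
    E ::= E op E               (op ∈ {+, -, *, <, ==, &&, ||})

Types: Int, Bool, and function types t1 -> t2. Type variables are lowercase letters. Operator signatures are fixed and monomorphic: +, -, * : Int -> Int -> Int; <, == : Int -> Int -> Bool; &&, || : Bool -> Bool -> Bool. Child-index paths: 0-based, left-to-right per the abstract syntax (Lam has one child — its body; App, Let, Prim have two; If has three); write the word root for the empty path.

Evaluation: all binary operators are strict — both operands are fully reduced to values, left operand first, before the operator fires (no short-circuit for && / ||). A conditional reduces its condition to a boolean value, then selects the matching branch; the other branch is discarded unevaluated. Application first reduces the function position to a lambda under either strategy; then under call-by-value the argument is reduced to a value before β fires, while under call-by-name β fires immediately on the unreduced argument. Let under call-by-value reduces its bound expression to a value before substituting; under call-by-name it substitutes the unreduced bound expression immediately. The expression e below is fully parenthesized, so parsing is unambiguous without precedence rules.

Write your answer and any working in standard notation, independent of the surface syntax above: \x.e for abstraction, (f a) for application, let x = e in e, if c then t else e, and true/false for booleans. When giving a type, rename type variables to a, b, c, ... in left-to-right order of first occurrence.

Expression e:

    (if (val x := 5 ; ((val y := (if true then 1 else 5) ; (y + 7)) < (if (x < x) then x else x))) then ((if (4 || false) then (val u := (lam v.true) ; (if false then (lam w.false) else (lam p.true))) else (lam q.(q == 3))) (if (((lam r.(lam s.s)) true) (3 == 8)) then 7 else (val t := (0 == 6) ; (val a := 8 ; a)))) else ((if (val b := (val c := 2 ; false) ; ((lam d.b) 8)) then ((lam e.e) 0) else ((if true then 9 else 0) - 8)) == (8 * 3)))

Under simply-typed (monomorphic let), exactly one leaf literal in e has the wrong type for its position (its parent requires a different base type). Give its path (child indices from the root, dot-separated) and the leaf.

Answer: 1.0.0.0 : 4

Derivation:
let x : Int
  unify Bool ~ Bool
  unify Int ~ Int
let y : Int
y : Int
  unify Int ~ Int
  unify Int ~ Int
  unify Int ~ Int
x : Int
  unify Int ~ Int
x : Int
  unify Int ~ Int
  unify Bool ~ Bool
x : Int
x : Int
  unify Int ~ Int
  unify Int ~ Int
  unify Bool ~ Bool
  unify Int ~ Bool
  FAIL: mismatch Int ~ Bool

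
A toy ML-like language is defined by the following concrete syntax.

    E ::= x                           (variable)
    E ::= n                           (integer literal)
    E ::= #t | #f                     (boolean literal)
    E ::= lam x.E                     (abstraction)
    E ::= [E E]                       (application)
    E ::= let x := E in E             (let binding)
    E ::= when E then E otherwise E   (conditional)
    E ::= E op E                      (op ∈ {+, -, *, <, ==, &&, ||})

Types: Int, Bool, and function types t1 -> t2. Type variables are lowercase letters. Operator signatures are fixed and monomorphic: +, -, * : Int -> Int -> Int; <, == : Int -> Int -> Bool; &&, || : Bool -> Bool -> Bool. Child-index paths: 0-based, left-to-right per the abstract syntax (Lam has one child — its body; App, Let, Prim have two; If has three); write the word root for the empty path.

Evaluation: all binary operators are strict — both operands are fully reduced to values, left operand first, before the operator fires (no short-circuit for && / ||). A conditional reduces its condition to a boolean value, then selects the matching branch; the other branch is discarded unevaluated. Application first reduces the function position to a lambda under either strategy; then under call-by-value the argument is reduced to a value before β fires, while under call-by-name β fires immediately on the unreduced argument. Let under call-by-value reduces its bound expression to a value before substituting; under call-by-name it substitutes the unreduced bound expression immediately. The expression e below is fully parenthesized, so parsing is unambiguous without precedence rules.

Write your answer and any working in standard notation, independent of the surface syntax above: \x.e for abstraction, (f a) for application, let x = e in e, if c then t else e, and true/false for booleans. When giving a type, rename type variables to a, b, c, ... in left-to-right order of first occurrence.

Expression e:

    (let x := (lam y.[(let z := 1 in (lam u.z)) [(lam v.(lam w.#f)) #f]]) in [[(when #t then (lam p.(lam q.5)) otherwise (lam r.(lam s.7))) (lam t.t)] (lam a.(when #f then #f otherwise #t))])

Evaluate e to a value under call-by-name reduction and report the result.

Working:
step 0: (let x = (\y.((let z = 1 in (\u.z)) ((\v.(\w.false)) false))) in (((if true then (\p.(\q.5)) else (\r.(\s.7))) (\t.t)) (\a.(if false then false else true))))
step 1: [let@root] (((if true then (\p.(\q.5)) else (\r.(\s.7))) (\t.t)) (\a.(if false then false else true)))
step 2: [if@0.0] (((\p.(\q.5)) (\t.t)) (\a.(if false then false else true)))
step 3: [beta@0] ((\q.5) (\a.(if false then false else true)))
step 4: [beta@root] 5

Answer: 5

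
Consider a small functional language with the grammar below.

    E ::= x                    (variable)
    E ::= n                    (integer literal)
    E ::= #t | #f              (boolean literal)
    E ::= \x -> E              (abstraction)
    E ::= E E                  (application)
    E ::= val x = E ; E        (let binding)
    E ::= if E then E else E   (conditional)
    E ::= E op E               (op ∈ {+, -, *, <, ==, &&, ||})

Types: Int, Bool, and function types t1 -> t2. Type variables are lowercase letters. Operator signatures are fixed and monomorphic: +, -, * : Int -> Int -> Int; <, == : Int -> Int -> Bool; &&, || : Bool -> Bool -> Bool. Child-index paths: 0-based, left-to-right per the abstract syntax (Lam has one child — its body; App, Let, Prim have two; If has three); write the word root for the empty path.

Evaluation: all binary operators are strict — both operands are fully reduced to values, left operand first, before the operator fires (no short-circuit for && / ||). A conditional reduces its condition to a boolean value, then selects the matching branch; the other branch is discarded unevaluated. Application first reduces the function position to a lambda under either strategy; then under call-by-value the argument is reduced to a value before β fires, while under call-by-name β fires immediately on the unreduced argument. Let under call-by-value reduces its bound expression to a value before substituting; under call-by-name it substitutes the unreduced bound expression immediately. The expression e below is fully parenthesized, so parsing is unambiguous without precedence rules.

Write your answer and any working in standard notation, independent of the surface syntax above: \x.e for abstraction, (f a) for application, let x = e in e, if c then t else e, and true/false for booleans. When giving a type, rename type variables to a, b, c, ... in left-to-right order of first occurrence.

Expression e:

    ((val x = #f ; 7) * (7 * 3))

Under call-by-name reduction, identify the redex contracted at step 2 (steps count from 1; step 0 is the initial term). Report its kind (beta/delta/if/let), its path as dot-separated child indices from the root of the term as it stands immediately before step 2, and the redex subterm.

Answer: delta at 1 : (7 * 3)

Trace:
step 0: ((let x = false in 7) * (7 * 3))
step 1: [let@0] (7 * (7 * 3))
step 2: [delta@1] (7 * 21)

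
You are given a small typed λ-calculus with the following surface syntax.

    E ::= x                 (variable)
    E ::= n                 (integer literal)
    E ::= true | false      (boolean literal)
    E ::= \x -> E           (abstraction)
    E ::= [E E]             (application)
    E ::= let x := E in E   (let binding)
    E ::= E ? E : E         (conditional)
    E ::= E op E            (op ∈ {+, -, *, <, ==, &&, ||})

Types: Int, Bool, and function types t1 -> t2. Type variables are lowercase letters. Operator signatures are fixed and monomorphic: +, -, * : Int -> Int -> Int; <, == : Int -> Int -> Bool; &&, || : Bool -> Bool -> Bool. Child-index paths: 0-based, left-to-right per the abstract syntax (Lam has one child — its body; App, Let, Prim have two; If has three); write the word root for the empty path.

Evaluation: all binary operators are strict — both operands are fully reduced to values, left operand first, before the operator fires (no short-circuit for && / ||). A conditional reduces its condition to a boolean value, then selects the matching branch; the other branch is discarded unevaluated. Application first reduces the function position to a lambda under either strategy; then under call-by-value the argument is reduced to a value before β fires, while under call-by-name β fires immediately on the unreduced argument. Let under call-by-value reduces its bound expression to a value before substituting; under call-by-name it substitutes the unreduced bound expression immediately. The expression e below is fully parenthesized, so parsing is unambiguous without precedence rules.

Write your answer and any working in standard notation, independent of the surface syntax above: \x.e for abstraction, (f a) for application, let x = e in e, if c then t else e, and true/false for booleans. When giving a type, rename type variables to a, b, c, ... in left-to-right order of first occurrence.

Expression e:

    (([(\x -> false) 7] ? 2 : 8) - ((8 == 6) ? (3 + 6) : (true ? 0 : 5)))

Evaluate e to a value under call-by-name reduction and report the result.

Working:
step 0: ((if ((\x.false) 7) then 2 else 8) - (if (8 == 6) then (3 + 6) else (if true then 0 else 5)))
step 1: [beta@0.0] ((if false then 2 else 8) - (if (8 == 6) then (3 + 6) else (if true then 0 else 5)))
step 2: [if@0] (8 - (if (8 == 6) then (3 + 6) else (if true then 0 else 5)))
step 3: [delta@1.0] (8 - (if false then (3 + 6) else (if true then 0 else 5)))
step 4: [if@1] (8 - (if true then 0 else 5))
step 5: [if@1] (8 - 0)
step 6: [delta@root] 8

Answer: 8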